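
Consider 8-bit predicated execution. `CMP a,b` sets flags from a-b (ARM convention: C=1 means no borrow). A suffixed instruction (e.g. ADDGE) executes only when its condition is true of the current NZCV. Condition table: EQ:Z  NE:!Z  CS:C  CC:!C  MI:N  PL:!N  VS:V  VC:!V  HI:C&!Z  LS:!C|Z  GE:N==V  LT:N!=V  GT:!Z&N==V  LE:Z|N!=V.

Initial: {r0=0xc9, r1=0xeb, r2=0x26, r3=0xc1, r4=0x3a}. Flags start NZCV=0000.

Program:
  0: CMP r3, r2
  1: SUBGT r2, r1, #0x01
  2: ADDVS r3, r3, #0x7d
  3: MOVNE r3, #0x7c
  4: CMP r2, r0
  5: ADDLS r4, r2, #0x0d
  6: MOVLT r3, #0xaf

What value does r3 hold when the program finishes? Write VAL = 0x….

[0] flags=1010 → (cmp)
[1] flags=1010 GT?F → skip
[2] flags=1010 VS?F → skip
[3] flags=1010 NE?T → r3=0x7c
[4] flags=0000 → (cmp)
[5] flags=0000 LS?T → r4=0x33
[6] flags=0000 LT?F → skip

VAL = 0x7c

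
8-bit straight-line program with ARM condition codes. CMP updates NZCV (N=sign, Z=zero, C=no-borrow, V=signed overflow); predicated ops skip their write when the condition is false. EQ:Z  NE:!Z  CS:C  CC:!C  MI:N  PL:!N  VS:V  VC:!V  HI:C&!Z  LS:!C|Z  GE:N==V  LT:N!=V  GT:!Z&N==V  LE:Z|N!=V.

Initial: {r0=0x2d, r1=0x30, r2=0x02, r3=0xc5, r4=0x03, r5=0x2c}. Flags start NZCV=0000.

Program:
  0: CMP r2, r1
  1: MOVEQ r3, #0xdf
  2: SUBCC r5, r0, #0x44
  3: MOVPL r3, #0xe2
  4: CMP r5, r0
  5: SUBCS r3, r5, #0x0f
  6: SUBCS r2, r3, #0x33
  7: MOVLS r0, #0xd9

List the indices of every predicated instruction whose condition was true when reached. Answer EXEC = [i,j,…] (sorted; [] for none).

EXEC = [2,5,6]

0: ✓ CMP  NZCV=1000
1: · MOVEQ
2: ✓ SUBCC  r5←0xe9
3: · MOVPL
4: ✓ CMP  NZCV=1010
5: ✓ SUBCS  r3←0xda
6: ✓ SUBCS  r2←0xa7
7: · MOVLS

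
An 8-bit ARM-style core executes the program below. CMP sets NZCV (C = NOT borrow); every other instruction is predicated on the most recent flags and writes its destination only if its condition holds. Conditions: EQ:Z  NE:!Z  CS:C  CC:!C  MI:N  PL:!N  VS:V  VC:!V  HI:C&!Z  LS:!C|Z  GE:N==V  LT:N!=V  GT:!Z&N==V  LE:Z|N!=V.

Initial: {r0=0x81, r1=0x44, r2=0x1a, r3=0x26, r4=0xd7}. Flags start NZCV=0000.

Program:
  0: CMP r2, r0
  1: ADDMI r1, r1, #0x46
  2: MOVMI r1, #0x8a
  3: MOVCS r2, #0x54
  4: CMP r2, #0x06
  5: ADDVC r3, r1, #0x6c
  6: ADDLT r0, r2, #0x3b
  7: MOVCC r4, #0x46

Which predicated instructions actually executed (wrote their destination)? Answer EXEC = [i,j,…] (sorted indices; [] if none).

EXEC = [1,2,5]

[0] flags=1001 → (cmp)
[1] flags=1001 MI?T → r1=0x8a
[2] flags=1001 MI?T → r1=0x8a
[3] flags=1001 CS?F → skip
[4] flags=0010 → (cmp)
[5] flags=0010 VC?T → r3=0xf6
[6] flags=0010 LT?F → skip
[7] flags=0010 CC?F → skip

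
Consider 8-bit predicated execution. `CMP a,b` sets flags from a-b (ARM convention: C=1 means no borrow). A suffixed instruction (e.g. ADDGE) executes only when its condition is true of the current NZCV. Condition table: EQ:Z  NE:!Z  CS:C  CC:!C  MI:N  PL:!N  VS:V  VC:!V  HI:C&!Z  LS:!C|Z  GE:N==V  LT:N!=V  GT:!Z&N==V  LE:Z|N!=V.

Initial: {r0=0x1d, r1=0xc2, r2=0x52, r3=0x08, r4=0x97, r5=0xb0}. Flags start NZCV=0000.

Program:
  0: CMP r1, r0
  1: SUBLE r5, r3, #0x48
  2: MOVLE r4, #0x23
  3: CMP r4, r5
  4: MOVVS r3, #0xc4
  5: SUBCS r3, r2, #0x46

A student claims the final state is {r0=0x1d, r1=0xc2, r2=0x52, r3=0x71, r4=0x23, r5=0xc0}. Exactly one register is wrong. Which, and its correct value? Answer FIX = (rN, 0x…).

0: ✓ CMP  NZCV=1010
1: ✓ SUBLE  r5←0xc0
2: ✓ MOVLE  r4←0x23
3: ✓ CMP  NZCV=0000
4: · MOVVS
5: · SUBCS

FIX = (r3, 0x08)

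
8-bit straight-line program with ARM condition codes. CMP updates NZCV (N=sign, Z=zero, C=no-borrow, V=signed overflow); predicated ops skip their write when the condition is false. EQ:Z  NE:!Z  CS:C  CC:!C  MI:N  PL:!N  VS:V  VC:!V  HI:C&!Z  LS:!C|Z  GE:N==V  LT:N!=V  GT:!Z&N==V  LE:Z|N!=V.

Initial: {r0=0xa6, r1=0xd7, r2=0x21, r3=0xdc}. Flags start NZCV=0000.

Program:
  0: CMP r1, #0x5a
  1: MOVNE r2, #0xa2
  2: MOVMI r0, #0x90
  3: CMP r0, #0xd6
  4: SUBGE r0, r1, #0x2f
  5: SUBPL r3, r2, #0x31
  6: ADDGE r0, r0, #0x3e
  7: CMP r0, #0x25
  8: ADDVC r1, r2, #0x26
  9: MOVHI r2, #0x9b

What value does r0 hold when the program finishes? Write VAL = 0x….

0: ✓ CMP  NZCV=0011
1: ✓ MOVNE  r2←0xa2
2: · MOVMI
3: ✓ CMP  NZCV=1000
4: · SUBGE
5: · SUBPL
6: · ADDGE
7: ✓ CMP  NZCV=1010
8: ✓ ADDVC  r1←0xc8
9: ✓ MOVHI  r2←0x9b

VAL = 0xa6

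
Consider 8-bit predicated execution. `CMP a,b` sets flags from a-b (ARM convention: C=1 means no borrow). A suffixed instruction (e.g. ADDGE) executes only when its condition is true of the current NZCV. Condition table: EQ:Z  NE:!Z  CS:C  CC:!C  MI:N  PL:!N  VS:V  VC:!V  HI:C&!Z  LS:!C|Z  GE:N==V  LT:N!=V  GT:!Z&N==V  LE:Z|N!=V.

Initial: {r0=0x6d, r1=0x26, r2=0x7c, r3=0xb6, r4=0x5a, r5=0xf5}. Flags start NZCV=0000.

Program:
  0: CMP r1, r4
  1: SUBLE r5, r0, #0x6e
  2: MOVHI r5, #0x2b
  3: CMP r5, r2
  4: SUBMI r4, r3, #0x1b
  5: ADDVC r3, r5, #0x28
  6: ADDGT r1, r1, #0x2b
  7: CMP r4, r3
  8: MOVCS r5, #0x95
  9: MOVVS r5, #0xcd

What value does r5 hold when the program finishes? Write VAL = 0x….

[0] flags=1000 → (cmp)
[1] flags=1000 LE?T → r5=0xff
[2] flags=1000 HI?F → skip
[3] flags=1010 → (cmp)
[4] flags=1010 MI?T → r4=0x9b
[5] flags=1010 VC?T → r3=0x27
[6] flags=1010 GT?F → skip
[7] flags=0011 → (cmp)
[8] flags=0011 CS?T → r5=0x95
[9] flags=0011 VS?T → r5=0xcd

VAL = 0xcd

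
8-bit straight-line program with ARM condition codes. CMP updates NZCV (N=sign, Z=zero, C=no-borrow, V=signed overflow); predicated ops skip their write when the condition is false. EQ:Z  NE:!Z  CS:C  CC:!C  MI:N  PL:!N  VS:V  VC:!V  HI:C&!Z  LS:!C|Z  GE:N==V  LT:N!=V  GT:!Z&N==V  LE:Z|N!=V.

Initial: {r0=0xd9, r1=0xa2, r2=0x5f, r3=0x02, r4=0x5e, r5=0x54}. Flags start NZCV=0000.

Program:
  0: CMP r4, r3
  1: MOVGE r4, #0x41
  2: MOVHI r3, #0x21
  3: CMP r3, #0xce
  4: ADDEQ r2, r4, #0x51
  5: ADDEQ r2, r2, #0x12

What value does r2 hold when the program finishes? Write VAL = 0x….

0: ✓ CMP  NZCV=0010
1: ✓ MOVGE  r4←0x41
2: ✓ MOVHI  r3←0x21
3: ✓ CMP  NZCV=0000
4: · ADDEQ
5: · ADDEQ

VAL = 0x5f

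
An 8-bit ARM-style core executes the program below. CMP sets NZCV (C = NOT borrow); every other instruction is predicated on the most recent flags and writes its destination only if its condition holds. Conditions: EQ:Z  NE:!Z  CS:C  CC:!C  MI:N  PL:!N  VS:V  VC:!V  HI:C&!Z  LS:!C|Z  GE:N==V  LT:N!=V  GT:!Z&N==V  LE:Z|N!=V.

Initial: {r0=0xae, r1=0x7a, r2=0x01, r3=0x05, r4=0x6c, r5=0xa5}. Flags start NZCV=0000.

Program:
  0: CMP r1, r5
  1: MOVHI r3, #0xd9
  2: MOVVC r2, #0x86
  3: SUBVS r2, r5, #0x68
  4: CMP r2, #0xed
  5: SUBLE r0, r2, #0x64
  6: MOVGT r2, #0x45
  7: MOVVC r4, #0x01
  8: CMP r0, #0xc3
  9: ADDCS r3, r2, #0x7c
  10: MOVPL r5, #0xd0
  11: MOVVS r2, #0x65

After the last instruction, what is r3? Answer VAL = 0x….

0: ✓ CMP  NZCV=1001
1: · MOVHI
2: · MOVVC
3: ✓ SUBVS  r2←0x3d
4: ✓ CMP  NZCV=0000
5: · SUBLE
6: ✓ MOVGT  r2←0x45
7: ✓ MOVVC  r4←0x01
8: ✓ CMP  NZCV=1000
9: · ADDCS
10: · MOVPL
11: · MOVVS

VAL = 0x05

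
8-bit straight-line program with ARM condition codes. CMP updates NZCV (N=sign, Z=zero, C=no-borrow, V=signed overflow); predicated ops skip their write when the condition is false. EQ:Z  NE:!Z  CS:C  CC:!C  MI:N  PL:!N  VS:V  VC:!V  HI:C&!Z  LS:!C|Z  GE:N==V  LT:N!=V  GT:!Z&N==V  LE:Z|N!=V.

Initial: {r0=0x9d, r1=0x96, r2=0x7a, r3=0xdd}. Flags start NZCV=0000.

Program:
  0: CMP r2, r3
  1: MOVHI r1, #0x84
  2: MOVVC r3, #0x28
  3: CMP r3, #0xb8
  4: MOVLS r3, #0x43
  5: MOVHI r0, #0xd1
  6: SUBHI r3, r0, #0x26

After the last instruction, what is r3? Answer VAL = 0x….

[0] flags=1001 → (cmp)
[1] flags=1001 HI?F → skip
[2] flags=1001 VC?F → skip
[3] flags=0010 → (cmp)
[4] flags=0010 LS?F → skip
[5] flags=0010 HI?T → r0=0xd1
[6] flags=0010 HI?T → r3=0xab

VAL = 0xab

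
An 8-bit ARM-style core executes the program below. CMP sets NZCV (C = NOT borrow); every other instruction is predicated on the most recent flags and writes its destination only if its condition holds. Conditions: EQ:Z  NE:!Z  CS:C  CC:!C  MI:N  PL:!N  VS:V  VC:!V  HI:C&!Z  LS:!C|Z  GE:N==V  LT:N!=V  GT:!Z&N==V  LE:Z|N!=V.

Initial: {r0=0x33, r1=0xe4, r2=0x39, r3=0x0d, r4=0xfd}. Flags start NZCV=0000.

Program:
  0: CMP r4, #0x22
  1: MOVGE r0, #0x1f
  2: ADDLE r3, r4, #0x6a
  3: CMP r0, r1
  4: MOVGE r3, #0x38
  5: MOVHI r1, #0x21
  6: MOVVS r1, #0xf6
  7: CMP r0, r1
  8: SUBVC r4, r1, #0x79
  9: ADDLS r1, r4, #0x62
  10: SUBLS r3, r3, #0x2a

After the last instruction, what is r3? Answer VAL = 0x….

VAL = 0x0e

[0] flags=1010 → (cmp)
[1] flags=1010 GE?F → skip
[2] flags=1010 LE?T → r3=0x67
[3] flags=0000 → (cmp)
[4] flags=0000 GE?T → r3=0x38
[5] flags=0000 HI?F → skip
[6] flags=0000 VS?F → skip
[7] flags=0000 → (cmp)
[8] flags=0000 VC?T → r4=0x6b
[9] flags=0000 LS?T → r1=0xcd
[10] flags=0000 LS?T → r3=0x0e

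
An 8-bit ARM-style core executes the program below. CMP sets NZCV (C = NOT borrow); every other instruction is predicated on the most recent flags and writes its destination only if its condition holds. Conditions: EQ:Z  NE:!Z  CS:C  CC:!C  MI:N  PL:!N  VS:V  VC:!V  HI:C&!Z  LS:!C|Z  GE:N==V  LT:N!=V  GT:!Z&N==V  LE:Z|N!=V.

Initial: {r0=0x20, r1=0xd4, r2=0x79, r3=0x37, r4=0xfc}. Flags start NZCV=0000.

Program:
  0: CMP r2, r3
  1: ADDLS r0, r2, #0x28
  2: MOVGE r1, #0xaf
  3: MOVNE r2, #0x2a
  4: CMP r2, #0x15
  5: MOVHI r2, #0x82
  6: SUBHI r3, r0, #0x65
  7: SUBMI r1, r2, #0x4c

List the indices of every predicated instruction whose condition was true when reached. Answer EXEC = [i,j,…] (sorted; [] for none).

EXEC = [2,3,5,6]

0: ✓ CMP  NZCV=0010
1: · ADDLS
2: ✓ MOVGE  r1←0xaf
3: ✓ MOVNE  r2←0x2a
4: ✓ CMP  NZCV=0010
5: ✓ MOVHI  r2←0x82
6: ✓ SUBHI  r3←0xbb
7: · SUBMI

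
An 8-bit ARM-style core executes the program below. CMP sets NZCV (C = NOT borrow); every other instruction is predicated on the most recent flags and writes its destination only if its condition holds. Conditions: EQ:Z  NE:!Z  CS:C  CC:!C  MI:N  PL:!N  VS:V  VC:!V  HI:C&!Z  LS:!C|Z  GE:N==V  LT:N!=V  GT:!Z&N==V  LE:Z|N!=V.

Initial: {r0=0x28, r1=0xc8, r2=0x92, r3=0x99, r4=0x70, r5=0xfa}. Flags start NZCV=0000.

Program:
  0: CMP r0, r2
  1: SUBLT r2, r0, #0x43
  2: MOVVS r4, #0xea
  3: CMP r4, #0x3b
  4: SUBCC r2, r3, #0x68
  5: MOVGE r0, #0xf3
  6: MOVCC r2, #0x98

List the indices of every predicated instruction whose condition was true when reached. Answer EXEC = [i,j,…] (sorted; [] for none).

EXEC = [2]

[0] flags=1001 → (cmp)
[1] flags=1001 LT?F → skip
[2] flags=1001 VS?T → r4=0xea
[3] flags=1010 → (cmp)
[4] flags=1010 CC?F → skip
[5] flags=1010 GE?F → skip
[6] flags=1010 CC?F → skip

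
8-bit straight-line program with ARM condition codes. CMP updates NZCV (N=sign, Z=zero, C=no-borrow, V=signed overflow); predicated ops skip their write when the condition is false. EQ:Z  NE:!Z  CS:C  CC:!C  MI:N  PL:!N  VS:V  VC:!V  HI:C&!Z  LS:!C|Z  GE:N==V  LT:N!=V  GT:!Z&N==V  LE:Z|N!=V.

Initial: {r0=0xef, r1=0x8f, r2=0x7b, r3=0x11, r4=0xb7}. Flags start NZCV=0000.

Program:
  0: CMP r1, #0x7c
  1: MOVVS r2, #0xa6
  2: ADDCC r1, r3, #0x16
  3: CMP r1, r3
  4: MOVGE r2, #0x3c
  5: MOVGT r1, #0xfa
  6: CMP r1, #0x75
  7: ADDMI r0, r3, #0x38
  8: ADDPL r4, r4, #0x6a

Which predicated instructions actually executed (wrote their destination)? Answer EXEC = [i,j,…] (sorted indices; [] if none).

[0] flags=0011 → (cmp)
[1] flags=0011 VS?T → r2=0xa6
[2] flags=0011 CC?F → skip
[3] flags=0011 → (cmp)
[4] flags=0011 GE?F → skip
[5] flags=0011 GT?F → skip
[6] flags=0011 → (cmp)
[7] flags=0011 MI?F → skip
[8] flags=0011 PL?T → r4=0x21

EXEC = [1,8]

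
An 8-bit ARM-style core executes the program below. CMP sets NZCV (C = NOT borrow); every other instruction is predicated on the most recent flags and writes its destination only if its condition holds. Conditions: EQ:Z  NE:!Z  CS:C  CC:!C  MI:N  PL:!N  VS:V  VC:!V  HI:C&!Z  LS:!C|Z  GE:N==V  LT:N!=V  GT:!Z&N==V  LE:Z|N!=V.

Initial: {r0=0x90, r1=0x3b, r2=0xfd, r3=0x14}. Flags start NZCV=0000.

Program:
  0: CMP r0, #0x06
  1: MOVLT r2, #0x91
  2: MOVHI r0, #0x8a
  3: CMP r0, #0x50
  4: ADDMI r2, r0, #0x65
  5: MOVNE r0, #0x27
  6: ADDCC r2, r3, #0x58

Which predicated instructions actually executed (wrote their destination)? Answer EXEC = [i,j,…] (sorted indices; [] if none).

0: ✓ CMP  NZCV=1010
1: ✓ MOVLT  r2←0x91
2: ✓ MOVHI  r0←0x8a
3: ✓ CMP  NZCV=0011
4: · ADDMI
5: ✓ MOVNE  r0←0x27
6: · ADDCC

EXEC = [1,2,5]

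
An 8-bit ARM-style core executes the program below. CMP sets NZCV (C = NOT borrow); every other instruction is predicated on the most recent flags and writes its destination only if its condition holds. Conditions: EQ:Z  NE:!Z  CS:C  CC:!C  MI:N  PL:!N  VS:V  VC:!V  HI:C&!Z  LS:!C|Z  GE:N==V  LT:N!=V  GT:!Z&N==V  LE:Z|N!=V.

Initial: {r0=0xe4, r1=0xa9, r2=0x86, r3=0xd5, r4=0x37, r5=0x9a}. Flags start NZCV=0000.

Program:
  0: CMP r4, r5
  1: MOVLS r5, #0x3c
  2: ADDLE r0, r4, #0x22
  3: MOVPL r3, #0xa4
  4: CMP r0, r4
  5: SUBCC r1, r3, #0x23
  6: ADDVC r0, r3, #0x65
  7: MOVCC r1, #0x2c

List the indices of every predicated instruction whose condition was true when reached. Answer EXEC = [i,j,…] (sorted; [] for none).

EXEC = [1,6]

0: ✓ CMP  NZCV=1001
1: ✓ MOVLS  r5←0x3c
2: · ADDLE
3: · MOVPL
4: ✓ CMP  NZCV=1010
5: · SUBCC
6: ✓ ADDVC  r0←0x3a
7: · MOVCC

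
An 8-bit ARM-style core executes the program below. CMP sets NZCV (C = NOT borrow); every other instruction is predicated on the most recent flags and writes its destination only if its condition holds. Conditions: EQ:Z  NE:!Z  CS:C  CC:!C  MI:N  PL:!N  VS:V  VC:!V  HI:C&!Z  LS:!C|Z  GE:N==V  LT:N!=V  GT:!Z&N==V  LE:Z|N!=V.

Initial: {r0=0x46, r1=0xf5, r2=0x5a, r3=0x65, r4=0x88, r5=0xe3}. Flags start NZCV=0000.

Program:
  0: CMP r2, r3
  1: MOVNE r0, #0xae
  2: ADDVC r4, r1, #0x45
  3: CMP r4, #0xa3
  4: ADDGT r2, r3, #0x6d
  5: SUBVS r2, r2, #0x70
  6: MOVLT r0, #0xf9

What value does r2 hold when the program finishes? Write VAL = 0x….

[0] flags=1000 → (cmp)
[1] flags=1000 NE?T → r0=0xae
[2] flags=1000 VC?T → r4=0x3a
[3] flags=1001 → (cmp)
[4] flags=1001 GT?T → r2=0xd2
[5] flags=1001 VS?T → r2=0x62
[6] flags=1001 LT?F → skip

VAL = 0x62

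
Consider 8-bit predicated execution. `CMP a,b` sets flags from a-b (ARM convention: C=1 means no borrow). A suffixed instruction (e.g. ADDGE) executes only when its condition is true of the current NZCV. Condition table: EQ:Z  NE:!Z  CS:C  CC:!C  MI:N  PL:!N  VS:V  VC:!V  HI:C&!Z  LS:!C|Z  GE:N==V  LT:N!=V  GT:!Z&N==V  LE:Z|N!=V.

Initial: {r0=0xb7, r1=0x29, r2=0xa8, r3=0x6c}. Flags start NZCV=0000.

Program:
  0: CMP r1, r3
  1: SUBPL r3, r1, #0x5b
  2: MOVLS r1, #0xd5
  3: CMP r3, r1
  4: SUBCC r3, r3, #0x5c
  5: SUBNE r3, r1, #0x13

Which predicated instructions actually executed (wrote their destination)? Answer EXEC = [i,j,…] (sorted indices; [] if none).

[0] flags=1000 → (cmp)
[1] flags=1000 PL?F → skip
[2] flags=1000 LS?T → r1=0xd5
[3] flags=1001 → (cmp)
[4] flags=1001 CC?T → r3=0x10
[5] flags=1001 NE?T → r3=0xc2

EXEC = [2,4,5]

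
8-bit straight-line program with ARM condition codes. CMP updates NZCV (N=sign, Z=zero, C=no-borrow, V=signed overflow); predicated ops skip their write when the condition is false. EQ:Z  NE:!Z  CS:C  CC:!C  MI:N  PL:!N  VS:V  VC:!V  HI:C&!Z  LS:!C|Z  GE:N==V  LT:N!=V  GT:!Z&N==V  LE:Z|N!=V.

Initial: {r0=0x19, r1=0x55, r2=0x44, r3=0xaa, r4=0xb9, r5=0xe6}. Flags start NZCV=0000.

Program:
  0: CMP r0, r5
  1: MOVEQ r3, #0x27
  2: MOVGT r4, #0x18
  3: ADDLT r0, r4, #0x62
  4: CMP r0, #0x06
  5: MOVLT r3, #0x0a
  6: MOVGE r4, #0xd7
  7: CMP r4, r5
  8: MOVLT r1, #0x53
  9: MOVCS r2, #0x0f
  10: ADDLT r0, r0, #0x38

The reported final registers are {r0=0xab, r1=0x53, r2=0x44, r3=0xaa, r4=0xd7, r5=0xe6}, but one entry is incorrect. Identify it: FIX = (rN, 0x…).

[0] flags=0000 → (cmp)
[1] flags=0000 EQ?F → skip
[2] flags=0000 GT?T → r4=0x18
[3] flags=0000 LT?F → skip
[4] flags=0010 → (cmp)
[5] flags=0010 LT?F → skip
[6] flags=0010 GE?T → r4=0xd7
[7] flags=1000 → (cmp)
[8] flags=1000 LT?T → r1=0x53
[9] flags=1000 CS?F → skip
[10] flags=1000 LT?T → r0=0x51

FIX = (r0, 0x51)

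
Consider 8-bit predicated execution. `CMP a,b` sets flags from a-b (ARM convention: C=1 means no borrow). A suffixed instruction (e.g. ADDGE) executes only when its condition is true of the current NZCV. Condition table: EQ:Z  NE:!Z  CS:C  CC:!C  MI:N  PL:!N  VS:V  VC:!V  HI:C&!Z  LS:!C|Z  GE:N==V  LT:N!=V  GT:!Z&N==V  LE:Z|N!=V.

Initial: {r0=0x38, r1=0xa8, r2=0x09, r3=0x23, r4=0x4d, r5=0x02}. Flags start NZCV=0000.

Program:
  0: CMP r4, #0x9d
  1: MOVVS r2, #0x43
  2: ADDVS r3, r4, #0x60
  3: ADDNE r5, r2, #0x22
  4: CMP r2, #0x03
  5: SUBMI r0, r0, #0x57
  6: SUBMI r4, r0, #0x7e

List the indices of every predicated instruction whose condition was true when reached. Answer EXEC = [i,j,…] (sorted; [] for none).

[0] flags=1001 → (cmp)
[1] flags=1001 VS?T → r2=0x43
[2] flags=1001 VS?T → r3=0xad
[3] flags=1001 NE?T → r5=0x65
[4] flags=0010 → (cmp)
[5] flags=0010 MI?F → skip
[6] flags=0010 MI?F → skip

EXEC = [1,2,3]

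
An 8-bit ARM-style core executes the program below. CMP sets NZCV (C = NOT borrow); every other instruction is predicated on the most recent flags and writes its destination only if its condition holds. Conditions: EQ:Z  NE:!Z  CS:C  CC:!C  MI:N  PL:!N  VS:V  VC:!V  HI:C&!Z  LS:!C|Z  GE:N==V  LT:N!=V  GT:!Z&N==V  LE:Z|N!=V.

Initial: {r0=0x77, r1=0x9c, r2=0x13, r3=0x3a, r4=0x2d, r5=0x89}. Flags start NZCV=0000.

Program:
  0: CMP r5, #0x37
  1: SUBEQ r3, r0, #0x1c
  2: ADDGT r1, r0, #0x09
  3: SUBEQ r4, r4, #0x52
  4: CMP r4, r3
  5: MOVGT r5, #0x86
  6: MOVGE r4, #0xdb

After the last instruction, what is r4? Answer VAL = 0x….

[0] flags=0011 → (cmp)
[1] flags=0011 EQ?F → skip
[2] flags=0011 GT?F → skip
[3] flags=0011 EQ?F → skip
[4] flags=1000 → (cmp)
[5] flags=1000 GT?F → skip
[6] flags=1000 GE?F → skip

VAL = 0x2d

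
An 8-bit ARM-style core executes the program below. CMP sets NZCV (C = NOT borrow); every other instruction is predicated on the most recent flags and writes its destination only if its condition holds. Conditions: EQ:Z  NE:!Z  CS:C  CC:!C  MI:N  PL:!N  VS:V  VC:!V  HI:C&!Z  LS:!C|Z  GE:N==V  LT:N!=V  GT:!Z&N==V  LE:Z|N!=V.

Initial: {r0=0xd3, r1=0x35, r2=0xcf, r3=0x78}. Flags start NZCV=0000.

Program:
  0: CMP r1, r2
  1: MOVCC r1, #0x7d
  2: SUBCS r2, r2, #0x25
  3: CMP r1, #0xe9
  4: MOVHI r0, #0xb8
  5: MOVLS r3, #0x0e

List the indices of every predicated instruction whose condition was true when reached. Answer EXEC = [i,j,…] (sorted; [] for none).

EXEC = [1,5]

0: ✓ CMP  NZCV=0000
1: ✓ MOVCC  r1←0x7d
2: · SUBCS
3: ✓ CMP  NZCV=1001
4: · MOVHI
5: ✓ MOVLS  r3←0x0e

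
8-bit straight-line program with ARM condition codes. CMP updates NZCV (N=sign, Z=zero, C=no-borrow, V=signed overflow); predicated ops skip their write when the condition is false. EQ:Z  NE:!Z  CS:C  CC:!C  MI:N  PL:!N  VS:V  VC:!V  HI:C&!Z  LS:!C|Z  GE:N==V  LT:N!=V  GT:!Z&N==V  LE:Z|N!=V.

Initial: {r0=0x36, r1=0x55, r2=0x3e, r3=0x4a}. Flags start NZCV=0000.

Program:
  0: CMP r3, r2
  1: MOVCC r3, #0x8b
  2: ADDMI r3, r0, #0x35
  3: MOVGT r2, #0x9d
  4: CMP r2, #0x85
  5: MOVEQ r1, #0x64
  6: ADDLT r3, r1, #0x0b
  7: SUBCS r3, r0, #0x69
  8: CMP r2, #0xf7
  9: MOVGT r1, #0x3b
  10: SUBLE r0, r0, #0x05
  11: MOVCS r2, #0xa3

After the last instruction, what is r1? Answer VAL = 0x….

VAL = 0x55

0: ✓ CMP  NZCV=0010
1: · MOVCC
2: · ADDMI
3: ✓ MOVGT  r2←0x9d
4: ✓ CMP  NZCV=0010
5: · MOVEQ
6: · ADDLT
7: ✓ SUBCS  r3←0xcd
8: ✓ CMP  NZCV=1000
9: · MOVGT
10: ✓ SUBLE  r0←0x31
11: · MOVCS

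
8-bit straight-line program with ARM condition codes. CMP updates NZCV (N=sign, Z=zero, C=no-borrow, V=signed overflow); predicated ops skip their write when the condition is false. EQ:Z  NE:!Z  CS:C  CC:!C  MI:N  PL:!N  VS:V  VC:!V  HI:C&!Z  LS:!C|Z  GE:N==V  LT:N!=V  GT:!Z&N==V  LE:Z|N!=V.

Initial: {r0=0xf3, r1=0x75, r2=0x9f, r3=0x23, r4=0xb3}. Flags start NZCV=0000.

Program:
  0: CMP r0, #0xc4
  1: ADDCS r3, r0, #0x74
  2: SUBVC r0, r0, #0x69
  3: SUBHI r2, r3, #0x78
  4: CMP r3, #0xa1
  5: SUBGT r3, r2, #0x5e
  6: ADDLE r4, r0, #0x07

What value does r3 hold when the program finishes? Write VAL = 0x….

VAL = 0x91

[0] flags=0010 → (cmp)
[1] flags=0010 CS?T → r3=0x67
[2] flags=0010 VC?T → r0=0x8a
[3] flags=0010 HI?T → r2=0xef
[4] flags=1001 → (cmp)
[5] flags=1001 GT?T → r3=0x91
[6] flags=1001 LE?F → skip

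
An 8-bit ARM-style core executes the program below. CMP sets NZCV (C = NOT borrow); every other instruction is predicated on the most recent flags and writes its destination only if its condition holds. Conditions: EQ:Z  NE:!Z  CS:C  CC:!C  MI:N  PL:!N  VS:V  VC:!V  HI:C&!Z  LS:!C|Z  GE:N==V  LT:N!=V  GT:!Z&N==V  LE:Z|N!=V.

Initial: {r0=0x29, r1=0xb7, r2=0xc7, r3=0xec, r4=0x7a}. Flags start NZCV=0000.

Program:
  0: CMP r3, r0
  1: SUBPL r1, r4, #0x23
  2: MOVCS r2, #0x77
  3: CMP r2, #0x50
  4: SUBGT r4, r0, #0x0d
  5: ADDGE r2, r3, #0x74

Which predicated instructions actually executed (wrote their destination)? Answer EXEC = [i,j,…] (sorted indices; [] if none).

EXEC = [2,4,5]

0: ✓ CMP  NZCV=1010
1: · SUBPL
2: ✓ MOVCS  r2←0x77
3: ✓ CMP  NZCV=0010
4: ✓ SUBGT  r4←0x1c
5: ✓ ADDGE  r2←0x60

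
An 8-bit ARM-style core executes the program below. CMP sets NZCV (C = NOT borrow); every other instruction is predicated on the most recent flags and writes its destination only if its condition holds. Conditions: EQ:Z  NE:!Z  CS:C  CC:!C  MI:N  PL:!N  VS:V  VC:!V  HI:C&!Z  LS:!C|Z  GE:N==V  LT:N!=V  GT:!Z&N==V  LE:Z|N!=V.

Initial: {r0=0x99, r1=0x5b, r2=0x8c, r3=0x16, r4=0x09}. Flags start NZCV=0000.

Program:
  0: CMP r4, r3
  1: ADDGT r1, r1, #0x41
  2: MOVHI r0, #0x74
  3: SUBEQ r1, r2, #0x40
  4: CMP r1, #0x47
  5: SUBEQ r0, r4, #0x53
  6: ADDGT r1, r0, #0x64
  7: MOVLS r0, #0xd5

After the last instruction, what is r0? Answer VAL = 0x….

0: ✓ CMP  NZCV=1000
1: · ADDGT
2: · MOVHI
3: · SUBEQ
4: ✓ CMP  NZCV=0010
5: · SUBEQ
6: ✓ ADDGT  r1←0xfd
7: · MOVLS

VAL = 0x99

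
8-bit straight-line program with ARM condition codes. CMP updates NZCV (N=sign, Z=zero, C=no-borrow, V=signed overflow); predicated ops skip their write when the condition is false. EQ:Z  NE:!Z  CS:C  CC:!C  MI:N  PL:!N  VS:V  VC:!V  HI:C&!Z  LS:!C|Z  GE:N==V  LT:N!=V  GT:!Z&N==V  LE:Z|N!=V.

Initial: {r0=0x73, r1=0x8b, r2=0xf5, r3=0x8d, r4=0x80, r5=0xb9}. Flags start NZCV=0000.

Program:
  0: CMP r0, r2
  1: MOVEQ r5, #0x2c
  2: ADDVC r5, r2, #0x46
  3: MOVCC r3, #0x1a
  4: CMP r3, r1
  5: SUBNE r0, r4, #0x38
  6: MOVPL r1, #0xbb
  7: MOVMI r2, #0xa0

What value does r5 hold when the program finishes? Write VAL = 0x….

[0] flags=0000 → (cmp)
[1] flags=0000 EQ?F → skip
[2] flags=0000 VC?T → r5=0x3b
[3] flags=0000 CC?T → r3=0x1a
[4] flags=1001 → (cmp)
[5] flags=1001 NE?T → r0=0x48
[6] flags=1001 PL?F → skip
[7] flags=1001 MI?T → r2=0xa0

VAL = 0x3b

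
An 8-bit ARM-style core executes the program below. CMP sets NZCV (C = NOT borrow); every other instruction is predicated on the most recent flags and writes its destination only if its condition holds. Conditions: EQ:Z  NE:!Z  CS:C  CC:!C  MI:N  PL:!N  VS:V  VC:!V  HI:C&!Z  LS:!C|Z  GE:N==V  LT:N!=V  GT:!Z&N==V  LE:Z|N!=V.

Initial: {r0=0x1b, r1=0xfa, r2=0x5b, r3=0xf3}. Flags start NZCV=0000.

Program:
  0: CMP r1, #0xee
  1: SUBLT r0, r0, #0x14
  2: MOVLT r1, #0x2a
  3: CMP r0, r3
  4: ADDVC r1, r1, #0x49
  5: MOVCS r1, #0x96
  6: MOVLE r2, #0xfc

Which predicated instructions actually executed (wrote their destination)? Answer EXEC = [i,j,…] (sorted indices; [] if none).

EXEC = [4]

0: ✓ CMP  NZCV=0010
1: · SUBLT
2: · MOVLT
3: ✓ CMP  NZCV=0000
4: ✓ ADDVC  r1←0x43
5: · MOVCS
6: · MOVLE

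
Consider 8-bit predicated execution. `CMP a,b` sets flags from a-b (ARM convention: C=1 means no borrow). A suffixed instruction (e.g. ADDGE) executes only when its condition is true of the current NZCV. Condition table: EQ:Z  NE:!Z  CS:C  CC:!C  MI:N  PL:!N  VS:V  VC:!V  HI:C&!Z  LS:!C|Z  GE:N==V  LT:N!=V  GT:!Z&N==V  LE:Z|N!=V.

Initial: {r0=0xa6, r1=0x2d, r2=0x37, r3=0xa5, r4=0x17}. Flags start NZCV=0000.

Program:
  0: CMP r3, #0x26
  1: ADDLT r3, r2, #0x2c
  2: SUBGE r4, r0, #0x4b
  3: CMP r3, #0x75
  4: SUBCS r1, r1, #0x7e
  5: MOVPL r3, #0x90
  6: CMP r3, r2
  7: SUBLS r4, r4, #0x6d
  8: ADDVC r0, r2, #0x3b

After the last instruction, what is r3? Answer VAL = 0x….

0: ✓ CMP  NZCV=0011
1: ✓ ADDLT  r3←0x63
2: · SUBGE
3: ✓ CMP  NZCV=1000
4: · SUBCS
5: · MOVPL
6: ✓ CMP  NZCV=0010
7: · SUBLS
8: ✓ ADDVC  r0←0x72

VAL = 0x63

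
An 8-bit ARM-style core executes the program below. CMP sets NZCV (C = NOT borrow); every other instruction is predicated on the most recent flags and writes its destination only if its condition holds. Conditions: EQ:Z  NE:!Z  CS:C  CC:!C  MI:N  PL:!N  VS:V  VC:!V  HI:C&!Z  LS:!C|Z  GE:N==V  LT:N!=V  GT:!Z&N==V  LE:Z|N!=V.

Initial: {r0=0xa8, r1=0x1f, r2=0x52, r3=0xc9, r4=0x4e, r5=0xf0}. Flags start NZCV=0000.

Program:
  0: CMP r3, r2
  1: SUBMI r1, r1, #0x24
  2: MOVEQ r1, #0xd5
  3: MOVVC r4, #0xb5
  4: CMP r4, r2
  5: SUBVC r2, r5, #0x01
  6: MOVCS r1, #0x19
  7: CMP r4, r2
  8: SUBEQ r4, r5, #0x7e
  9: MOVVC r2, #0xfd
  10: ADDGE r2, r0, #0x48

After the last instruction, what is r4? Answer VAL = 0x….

0: ✓ CMP  NZCV=0011
1: · SUBMI
2: · MOVEQ
3: · MOVVC
4: ✓ CMP  NZCV=1000
5: ✓ SUBVC  r2←0xef
6: · MOVCS
7: ✓ CMP  NZCV=0000
8: · SUBEQ
9: ✓ MOVVC  r2←0xfd
10: ✓ ADDGE  r2←0xf0

VAL = 0x4e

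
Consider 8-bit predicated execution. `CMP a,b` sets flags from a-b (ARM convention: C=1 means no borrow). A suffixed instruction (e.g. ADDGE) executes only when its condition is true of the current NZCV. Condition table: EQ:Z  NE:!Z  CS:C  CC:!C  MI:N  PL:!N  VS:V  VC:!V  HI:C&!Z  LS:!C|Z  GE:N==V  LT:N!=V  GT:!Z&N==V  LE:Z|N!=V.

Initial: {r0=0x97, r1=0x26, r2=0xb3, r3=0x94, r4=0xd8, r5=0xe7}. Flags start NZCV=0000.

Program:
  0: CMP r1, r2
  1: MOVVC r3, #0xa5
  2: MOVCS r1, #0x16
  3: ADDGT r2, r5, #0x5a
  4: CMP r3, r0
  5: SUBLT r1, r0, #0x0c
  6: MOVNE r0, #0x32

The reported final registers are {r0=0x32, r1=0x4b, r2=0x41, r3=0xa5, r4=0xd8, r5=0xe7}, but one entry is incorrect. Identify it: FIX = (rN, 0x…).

FIX = (r1, 0x26)

0: ✓ CMP  NZCV=0000
1: ✓ MOVVC  r3←0xa5
2: · MOVCS
3: ✓ ADDGT  r2←0x41
4: ✓ CMP  NZCV=0010
5: · SUBLT
6: ✓ MOVNE  r0←0x32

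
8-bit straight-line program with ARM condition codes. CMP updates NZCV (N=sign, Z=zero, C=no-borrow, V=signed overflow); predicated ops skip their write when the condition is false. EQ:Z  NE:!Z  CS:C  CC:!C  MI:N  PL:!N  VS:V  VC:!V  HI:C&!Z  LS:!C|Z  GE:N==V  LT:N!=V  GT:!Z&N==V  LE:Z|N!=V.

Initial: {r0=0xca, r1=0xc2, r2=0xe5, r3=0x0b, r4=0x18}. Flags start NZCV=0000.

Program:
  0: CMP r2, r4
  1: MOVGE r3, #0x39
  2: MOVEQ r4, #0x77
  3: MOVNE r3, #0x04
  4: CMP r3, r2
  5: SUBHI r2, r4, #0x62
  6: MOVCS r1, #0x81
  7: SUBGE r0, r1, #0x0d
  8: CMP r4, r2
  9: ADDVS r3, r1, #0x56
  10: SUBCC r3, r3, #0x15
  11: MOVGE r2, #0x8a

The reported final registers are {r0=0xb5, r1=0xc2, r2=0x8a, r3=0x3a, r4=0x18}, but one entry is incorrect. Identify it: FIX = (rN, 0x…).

[0] flags=1010 → (cmp)
[1] flags=1010 GE?F → skip
[2] flags=1010 EQ?F → skip
[3] flags=1010 NE?T → r3=0x04
[4] flags=0000 → (cmp)
[5] flags=0000 HI?F → skip
[6] flags=0000 CS?F → skip
[7] flags=0000 GE?T → r0=0xb5
[8] flags=0000 → (cmp)
[9] flags=0000 VS?F → skip
[10] flags=0000 CC?T → r3=0xef
[11] flags=0000 GE?T → r2=0x8a

FIX = (r3, 0xef)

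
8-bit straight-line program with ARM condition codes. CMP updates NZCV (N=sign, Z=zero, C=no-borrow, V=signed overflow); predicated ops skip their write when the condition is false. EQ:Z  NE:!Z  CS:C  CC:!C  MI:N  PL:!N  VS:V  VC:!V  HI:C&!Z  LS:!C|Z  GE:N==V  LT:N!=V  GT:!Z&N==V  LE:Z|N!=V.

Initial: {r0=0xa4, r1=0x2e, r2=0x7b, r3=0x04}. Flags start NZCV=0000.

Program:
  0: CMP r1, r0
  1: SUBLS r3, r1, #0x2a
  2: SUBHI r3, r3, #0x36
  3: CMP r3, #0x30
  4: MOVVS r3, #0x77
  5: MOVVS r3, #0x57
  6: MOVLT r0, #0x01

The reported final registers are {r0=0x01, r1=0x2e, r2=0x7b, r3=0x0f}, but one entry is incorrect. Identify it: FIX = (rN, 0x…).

FIX = (r3, 0x04)

[0] flags=1001 → (cmp)
[1] flags=1001 LS?T → r3=0x04
[2] flags=1001 HI?F → skip
[3] flags=1000 → (cmp)
[4] flags=1000 VS?F → skip
[5] flags=1000 VS?F → skip
[6] flags=1000 LT?T → r0=0x01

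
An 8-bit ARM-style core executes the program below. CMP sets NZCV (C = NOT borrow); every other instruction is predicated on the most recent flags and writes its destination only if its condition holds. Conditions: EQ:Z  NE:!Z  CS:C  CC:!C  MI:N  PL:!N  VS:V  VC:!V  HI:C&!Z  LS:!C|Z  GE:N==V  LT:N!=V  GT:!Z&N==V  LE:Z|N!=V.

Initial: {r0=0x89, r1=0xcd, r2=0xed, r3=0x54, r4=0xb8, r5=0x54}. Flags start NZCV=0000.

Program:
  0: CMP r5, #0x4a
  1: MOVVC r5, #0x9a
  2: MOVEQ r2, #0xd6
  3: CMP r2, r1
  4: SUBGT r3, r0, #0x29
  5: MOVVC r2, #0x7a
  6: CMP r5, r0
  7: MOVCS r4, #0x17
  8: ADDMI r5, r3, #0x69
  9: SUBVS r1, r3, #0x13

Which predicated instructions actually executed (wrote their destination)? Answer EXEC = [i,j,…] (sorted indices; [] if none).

EXEC = [1,4,5,7]

0: ✓ CMP  NZCV=0010
1: ✓ MOVVC  r5←0x9a
2: · MOVEQ
3: ✓ CMP  NZCV=0010
4: ✓ SUBGT  r3←0x60
5: ✓ MOVVC  r2←0x7a
6: ✓ CMP  NZCV=0010
7: ✓ MOVCS  r4←0x17
8: · ADDMI
9: · SUBVS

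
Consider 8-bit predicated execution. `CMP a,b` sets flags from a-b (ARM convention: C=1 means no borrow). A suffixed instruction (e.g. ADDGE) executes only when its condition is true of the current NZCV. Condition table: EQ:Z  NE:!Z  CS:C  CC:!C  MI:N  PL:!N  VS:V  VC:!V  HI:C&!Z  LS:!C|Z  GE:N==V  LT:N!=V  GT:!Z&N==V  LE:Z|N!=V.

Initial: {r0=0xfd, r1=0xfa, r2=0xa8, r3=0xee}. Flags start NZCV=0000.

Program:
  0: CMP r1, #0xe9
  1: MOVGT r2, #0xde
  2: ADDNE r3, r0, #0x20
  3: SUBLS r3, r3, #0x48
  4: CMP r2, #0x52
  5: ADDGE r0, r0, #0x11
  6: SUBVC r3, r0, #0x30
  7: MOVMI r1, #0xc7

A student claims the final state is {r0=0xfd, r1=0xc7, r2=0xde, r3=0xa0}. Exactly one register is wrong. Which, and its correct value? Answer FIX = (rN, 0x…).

FIX = (r3, 0xcd)

0: ✓ CMP  NZCV=0010
1: ✓ MOVGT  r2←0xde
2: ✓ ADDNE  r3←0x1d
3: · SUBLS
4: ✓ CMP  NZCV=1010
5: · ADDGE
6: ✓ SUBVC  r3←0xcd
7: ✓ MOVMI  r1←0xc7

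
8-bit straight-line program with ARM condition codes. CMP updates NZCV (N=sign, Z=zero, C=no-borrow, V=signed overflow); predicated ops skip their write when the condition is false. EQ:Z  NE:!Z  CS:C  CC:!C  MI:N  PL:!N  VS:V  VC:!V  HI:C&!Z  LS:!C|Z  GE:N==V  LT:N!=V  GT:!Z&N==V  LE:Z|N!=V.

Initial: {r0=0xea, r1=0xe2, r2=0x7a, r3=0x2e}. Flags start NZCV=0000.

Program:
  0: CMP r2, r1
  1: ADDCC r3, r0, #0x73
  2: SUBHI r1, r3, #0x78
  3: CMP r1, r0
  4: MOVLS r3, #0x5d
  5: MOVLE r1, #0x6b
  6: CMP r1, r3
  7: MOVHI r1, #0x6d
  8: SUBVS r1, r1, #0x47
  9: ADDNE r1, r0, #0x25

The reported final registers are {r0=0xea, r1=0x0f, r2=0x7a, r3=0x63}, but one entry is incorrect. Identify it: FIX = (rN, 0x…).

[0] flags=1001 → (cmp)
[1] flags=1001 CC?T → r3=0x5d
[2] flags=1001 HI?F → skip
[3] flags=1000 → (cmp)
[4] flags=1000 LS?T → r3=0x5d
[5] flags=1000 LE?T → r1=0x6b
[6] flags=0010 → (cmp)
[7] flags=0010 HI?T → r1=0x6d
[8] flags=0010 VS?F → skip
[9] flags=0010 NE?T → r1=0x0f

FIX = (r3, 0x5d)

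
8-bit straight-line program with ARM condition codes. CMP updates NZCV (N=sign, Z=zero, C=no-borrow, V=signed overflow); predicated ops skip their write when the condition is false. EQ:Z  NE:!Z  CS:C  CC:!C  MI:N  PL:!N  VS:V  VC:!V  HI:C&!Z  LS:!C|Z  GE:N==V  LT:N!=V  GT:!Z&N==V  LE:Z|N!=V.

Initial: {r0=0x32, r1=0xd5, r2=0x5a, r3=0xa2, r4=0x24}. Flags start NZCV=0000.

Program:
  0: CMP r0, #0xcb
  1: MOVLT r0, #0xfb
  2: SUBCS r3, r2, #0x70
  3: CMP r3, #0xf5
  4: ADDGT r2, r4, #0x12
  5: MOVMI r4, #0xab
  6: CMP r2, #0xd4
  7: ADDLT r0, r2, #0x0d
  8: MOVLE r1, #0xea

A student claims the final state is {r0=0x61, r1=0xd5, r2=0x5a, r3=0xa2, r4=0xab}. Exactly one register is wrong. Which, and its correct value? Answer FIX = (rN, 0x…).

FIX = (r0, 0x32)

0: ✓ CMP  NZCV=0000
1: · MOVLT
2: · SUBCS
3: ✓ CMP  NZCV=1000
4: · ADDGT
5: ✓ MOVMI  r4←0xab
6: ✓ CMP  NZCV=1001
7: · ADDLT
8: · MOVLE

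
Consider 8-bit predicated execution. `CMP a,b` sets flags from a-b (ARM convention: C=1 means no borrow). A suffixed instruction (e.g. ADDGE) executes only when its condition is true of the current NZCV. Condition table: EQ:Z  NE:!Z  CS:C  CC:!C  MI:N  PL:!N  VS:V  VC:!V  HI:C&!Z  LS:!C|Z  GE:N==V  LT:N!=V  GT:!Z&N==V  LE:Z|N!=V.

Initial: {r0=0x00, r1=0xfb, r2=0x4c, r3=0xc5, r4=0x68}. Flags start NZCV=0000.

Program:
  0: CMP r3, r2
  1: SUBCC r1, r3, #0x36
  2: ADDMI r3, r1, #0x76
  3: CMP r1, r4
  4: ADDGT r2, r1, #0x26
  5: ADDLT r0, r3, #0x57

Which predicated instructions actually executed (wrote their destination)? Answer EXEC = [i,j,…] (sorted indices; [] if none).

EXEC = [5]

[0] flags=0011 → (cmp)
[1] flags=0011 CC?F → skip
[2] flags=0011 MI?F → skip
[3] flags=1010 → (cmp)
[4] flags=1010 GT?F → skip
[5] flags=1010 LT?T → r0=0x1c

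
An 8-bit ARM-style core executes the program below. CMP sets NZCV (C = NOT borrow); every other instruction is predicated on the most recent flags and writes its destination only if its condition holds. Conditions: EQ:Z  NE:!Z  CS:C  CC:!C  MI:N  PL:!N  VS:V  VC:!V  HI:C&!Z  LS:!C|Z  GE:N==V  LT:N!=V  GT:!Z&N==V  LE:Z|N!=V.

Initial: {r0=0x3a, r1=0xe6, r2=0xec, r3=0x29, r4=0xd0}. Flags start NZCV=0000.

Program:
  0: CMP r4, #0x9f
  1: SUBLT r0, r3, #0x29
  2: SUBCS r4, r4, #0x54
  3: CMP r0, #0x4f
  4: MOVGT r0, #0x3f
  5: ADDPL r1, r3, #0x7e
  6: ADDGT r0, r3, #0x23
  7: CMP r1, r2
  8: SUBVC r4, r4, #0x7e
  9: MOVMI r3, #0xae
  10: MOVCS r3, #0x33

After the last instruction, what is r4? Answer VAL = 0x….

[0] flags=0010 → (cmp)
[1] flags=0010 LT?F → skip
[2] flags=0010 CS?T → r4=0x7c
[3] flags=1000 → (cmp)
[4] flags=1000 GT?F → skip
[5] flags=1000 PL?F → skip
[6] flags=1000 GT?F → skip
[7] flags=1000 → (cmp)
[8] flags=1000 VC?T → r4=0xfe
[9] flags=1000 MI?T → r3=0xae
[10] flags=1000 CS?F → skip

VAL = 0xfe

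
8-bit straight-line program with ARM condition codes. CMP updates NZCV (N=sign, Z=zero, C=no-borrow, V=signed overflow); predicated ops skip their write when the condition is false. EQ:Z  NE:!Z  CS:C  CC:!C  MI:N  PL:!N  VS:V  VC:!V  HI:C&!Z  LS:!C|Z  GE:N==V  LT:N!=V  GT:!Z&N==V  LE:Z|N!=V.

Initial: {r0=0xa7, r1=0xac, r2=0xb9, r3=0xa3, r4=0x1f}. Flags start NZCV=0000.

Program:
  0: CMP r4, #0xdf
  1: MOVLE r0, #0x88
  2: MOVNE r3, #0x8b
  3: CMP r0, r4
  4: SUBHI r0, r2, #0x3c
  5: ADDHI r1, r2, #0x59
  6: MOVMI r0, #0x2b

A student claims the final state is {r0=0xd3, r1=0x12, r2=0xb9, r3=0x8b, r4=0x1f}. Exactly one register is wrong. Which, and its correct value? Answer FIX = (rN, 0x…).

FIX = (r0, 0x2b)

0: ✓ CMP  NZCV=0000
1: · MOVLE
2: ✓ MOVNE  r3←0x8b
3: ✓ CMP  NZCV=1010
4: ✓ SUBHI  r0←0x7d
5: ✓ ADDHI  r1←0x12
6: ✓ MOVMI  r0←0x2b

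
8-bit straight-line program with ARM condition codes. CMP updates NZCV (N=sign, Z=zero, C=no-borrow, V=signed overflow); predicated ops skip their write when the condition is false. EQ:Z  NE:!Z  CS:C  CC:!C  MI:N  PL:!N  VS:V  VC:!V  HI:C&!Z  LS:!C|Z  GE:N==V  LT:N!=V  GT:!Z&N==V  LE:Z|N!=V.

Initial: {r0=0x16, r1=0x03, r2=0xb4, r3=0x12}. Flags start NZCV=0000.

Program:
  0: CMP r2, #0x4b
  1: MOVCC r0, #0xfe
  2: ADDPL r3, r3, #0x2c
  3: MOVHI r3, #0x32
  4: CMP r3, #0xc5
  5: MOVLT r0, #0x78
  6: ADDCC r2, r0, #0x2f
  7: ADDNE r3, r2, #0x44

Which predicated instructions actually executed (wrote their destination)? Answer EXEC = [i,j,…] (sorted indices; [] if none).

EXEC = [2,3,6,7]

0: ✓ CMP  NZCV=0011
1: · MOVCC
2: ✓ ADDPL  r3←0x3e
3: ✓ MOVHI  r3←0x32
4: ✓ CMP  NZCV=0000
5: · MOVLT
6: ✓ ADDCC  r2←0x45
7: ✓ ADDNE  r3←0x89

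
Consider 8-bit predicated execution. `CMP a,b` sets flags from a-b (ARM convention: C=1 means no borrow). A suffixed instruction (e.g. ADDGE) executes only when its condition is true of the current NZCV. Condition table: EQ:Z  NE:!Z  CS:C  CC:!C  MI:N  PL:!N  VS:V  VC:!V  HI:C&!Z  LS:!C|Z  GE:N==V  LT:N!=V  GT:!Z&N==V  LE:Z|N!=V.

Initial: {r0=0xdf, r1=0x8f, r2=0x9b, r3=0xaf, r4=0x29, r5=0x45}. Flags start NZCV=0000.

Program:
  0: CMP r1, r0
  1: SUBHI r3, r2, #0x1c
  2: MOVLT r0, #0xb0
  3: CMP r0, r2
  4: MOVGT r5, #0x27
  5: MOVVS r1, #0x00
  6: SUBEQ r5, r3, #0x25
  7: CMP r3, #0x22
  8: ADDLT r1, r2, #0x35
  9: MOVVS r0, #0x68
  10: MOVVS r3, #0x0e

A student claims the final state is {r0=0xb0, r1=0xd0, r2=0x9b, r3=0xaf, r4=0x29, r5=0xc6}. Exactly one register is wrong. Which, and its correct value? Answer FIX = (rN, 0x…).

FIX = (r5, 0x27)

0: ✓ CMP  NZCV=1000
1: · SUBHI
2: ✓ MOVLT  r0←0xb0
3: ✓ CMP  NZCV=0010
4: ✓ MOVGT  r5←0x27
5: · MOVVS
6: · SUBEQ
7: ✓ CMP  NZCV=1010
8: ✓ ADDLT  r1←0xd0
9: · MOVVS
10: · MOVVS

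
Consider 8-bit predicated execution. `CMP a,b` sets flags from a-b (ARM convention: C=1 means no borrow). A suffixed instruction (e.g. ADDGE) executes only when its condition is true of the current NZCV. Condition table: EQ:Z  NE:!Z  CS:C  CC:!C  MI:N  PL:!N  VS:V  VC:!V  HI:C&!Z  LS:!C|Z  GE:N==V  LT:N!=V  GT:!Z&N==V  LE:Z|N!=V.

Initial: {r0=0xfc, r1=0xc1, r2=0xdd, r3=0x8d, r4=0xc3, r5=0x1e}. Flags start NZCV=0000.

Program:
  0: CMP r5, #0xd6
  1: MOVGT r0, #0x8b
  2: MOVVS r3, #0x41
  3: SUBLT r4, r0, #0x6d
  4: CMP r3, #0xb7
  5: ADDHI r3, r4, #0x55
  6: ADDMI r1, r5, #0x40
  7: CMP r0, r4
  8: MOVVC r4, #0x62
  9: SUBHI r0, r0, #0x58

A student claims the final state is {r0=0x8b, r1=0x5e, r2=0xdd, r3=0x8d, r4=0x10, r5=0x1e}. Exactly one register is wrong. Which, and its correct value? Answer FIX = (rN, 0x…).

[0] flags=0000 → (cmp)
[1] flags=0000 GT?T → r0=0x8b
[2] flags=0000 VS?F → skip
[3] flags=0000 LT?F → skip
[4] flags=1000 → (cmp)
[5] flags=1000 HI?F → skip
[6] flags=1000 MI?T → r1=0x5e
[7] flags=1000 → (cmp)
[8] flags=1000 VC?T → r4=0x62
[9] flags=1000 HI?F → skip

FIX = (r4, 0x62)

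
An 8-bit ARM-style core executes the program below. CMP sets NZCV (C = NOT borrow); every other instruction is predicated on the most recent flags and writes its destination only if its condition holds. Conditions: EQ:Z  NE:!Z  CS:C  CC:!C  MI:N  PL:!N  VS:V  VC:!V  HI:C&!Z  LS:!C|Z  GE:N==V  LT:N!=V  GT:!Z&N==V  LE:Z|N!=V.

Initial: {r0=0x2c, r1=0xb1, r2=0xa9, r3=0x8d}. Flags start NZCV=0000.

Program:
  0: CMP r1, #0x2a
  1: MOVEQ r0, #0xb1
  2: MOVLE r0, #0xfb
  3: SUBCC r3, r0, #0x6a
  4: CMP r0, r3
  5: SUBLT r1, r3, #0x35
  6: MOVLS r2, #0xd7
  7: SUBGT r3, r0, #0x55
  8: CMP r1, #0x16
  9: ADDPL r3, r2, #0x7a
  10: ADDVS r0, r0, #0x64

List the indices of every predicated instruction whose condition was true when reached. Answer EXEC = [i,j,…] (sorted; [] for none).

EXEC = [2,7]

0: ✓ CMP  NZCV=1010
1: · MOVEQ
2: ✓ MOVLE  r0←0xfb
3: · SUBCC
4: ✓ CMP  NZCV=0010
5: · SUBLT
6: · MOVLS
7: ✓ SUBGT  r3←0xa6
8: ✓ CMP  NZCV=1010
9: · ADDPL
10: · ADDVS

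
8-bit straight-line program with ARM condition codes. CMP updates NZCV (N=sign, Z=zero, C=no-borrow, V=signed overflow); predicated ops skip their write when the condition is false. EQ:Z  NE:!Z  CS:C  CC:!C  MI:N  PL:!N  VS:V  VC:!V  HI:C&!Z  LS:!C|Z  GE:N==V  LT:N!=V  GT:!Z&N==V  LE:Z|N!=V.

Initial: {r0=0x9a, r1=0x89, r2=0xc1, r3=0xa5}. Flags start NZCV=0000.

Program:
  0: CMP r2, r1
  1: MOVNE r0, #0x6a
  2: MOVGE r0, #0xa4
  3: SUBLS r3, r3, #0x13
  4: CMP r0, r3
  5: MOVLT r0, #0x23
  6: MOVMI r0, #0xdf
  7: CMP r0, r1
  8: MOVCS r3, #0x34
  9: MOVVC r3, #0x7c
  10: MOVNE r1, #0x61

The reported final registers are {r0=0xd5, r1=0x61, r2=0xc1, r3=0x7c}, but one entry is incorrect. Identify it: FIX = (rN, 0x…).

FIX = (r0, 0xdf)

[0] flags=0010 → (cmp)
[1] flags=0010 NE?T → r0=0x6a
[2] flags=0010 GE?T → r0=0xa4
[3] flags=0010 LS?F → skip
[4] flags=1000 → (cmp)
[5] flags=1000 LT?T → r0=0x23
[6] flags=1000 MI?T → r0=0xdf
[7] flags=0010 → (cmp)
[8] flags=0010 CS?T → r3=0x34
[9] flags=0010 VC?T → r3=0x7c
[10] flags=0010 NE?T → r1=0x61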